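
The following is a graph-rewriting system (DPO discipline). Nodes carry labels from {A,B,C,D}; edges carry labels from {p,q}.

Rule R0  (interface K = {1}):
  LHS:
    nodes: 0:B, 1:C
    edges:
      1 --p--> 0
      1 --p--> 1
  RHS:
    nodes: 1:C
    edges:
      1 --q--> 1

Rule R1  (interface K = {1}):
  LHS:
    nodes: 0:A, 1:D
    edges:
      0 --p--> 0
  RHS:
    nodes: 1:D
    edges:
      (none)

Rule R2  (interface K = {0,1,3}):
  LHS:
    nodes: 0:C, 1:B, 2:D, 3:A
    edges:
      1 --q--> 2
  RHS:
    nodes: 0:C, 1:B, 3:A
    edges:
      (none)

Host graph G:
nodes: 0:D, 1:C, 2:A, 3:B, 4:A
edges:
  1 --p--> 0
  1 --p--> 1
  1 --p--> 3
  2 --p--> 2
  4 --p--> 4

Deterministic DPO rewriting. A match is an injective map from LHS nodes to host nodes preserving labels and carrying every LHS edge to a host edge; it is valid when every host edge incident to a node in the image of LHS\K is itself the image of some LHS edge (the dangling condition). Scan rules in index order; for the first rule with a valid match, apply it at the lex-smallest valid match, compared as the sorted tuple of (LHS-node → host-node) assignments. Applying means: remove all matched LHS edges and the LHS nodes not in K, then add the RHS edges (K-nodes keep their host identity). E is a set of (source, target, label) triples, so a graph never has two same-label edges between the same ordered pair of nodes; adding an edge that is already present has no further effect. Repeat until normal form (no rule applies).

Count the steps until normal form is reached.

[0] host  ⇒  5 nodes, 5 edges  {1-p->0 1-p->1 1-p->3 2-p->2 4-p->4}
[1] R0 @ {0↦3, 1↦1}  ⇒  4 nodes, 4 edges  {1-p->0 1-q->1 2-p->2 4-p->4}
[2] R1 @ {0↦2, 1↦0}  ⇒  3 nodes, 3 edges  {1-p->0 1-q->1 4-p->4}
[3] R1 @ {0↦4, 1↦0}  ⇒  2 nodes, 2 edges  {1-p->0 1-q->1}
final graph: no rule applies after step 3

Answer: 3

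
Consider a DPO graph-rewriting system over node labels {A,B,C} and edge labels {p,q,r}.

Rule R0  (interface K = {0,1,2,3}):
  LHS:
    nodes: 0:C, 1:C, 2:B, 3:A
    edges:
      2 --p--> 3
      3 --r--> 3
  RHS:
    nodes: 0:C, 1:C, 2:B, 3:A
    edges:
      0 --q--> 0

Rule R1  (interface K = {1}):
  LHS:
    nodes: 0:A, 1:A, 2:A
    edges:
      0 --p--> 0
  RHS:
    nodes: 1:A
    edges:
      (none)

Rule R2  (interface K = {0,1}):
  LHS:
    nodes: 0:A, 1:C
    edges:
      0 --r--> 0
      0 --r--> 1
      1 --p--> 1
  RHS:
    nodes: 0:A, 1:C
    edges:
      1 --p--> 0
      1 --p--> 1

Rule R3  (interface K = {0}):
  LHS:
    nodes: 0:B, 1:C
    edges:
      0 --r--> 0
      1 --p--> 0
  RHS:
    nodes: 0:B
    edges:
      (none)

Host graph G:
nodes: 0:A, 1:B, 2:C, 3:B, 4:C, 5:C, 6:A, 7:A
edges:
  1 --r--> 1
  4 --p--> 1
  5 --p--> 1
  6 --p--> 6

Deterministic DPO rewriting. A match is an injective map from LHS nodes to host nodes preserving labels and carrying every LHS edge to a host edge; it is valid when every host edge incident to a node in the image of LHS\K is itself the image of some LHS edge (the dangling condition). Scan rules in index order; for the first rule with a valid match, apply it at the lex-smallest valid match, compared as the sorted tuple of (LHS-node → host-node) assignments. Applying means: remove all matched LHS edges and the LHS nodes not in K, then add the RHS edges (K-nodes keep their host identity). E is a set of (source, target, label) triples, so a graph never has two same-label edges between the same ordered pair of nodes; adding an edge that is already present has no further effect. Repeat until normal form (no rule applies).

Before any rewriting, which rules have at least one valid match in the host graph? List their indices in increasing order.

Answer: [R1,R3]

Rewrite trace:
R0: no valid match — LHS pattern not found
R1: 2 valid matches — {0↦6, 1↦0, 2↦7}, {0↦6, 1↦7, 2↦0}
R2: no valid match — LHS pattern not found
R3: 2 valid matches — {0↦1, 1↦4}, {0↦1, 1↦5}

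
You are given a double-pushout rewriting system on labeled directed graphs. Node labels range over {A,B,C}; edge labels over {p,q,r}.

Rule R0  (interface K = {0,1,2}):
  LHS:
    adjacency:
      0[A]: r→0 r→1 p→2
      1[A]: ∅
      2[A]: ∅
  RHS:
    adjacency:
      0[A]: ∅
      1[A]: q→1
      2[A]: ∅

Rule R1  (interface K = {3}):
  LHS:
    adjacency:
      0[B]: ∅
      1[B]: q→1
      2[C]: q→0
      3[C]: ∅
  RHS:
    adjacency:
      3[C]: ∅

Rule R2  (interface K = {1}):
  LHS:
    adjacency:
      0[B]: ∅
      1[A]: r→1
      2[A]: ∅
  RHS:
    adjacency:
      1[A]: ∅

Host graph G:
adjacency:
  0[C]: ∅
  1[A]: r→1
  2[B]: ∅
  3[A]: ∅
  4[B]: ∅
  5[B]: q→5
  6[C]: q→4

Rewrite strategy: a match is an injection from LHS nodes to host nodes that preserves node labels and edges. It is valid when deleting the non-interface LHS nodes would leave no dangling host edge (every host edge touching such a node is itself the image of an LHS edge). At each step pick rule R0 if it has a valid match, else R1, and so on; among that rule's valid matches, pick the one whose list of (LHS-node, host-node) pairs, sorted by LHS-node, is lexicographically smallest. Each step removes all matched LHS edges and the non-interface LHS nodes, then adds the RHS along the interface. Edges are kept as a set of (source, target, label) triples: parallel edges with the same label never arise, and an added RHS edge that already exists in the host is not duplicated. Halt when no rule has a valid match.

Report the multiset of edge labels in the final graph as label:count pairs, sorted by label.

Answer: (no edges)

Rewrite trace:
start.  V:7 E:3  edges: 1-r->1 5-q->5 6-q->4
1. fire R1 via {0↦4, 1↦5, 2↦6, 3↦0}  →  V:4 E:1  edges: 1-r->1
2. fire R2 via {0↦2, 1↦1, 2↦3}  →  V:2 E:0  edges: ∅
halt: no rule applies after step 2
NF edges: []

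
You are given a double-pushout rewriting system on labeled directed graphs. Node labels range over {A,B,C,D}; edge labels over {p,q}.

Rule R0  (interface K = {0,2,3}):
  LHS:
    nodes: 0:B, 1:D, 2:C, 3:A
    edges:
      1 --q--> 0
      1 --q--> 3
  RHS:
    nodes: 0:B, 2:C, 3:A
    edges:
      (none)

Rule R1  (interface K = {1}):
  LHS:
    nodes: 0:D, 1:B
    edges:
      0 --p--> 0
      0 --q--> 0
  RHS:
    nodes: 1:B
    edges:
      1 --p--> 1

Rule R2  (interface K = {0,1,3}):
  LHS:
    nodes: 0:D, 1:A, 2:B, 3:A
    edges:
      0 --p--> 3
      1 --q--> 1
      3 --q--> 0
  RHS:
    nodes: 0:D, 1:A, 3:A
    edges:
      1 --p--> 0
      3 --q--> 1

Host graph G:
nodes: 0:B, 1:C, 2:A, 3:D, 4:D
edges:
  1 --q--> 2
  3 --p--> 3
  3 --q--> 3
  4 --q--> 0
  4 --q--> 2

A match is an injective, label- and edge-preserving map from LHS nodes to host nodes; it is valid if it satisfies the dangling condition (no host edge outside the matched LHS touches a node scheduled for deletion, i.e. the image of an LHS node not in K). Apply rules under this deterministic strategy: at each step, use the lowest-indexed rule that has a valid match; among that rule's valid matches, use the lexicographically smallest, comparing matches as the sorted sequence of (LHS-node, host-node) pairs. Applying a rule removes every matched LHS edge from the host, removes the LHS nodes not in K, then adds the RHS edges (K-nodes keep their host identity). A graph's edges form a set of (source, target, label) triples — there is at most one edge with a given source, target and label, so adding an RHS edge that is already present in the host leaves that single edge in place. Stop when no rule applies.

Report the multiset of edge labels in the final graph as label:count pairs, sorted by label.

Answer: p:1 q:1

Rewrite trace:
[0] host  ⇒  5 nodes, 5 edges  {1-q->2 3-p->3 3-q->3 4-q->0 4-q->2}
[1] R0 @ {0↦0, 1↦4, 2↦1, 3↦2}  ⇒  4 nodes, 3 edges  {1-q->2 3-p->3 3-q->3}
[2] R1 @ {0↦3, 1↦0}  ⇒  3 nodes, 2 edges  {0-p->0 1-q->2}
halt: no rule applies after step 2
NF edges: [(0, 0, 'p'), (1, 2, 'q')]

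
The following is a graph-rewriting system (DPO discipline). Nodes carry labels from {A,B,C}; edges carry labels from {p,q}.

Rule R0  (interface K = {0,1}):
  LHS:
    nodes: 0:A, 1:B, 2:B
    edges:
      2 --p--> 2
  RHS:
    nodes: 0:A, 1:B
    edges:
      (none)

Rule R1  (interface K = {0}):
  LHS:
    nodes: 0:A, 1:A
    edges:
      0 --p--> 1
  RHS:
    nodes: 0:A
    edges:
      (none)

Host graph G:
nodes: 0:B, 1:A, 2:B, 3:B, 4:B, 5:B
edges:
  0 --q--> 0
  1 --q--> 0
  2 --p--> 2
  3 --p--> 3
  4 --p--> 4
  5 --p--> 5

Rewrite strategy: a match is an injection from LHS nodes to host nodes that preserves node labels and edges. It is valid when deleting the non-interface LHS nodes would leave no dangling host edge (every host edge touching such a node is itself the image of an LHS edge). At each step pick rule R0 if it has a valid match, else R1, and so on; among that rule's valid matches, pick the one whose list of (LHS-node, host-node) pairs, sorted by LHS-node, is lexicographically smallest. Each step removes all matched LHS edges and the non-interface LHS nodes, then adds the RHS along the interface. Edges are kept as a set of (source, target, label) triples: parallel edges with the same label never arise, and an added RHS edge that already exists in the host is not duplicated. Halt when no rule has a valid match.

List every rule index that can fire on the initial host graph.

Answer: [R0]

Steps:
R0: 16 valid matches — {0↦1, 1↦0, 2↦2}, {0↦1, 1↦0, 2↦3}, {0↦1, 1↦0, 2↦4} (+13 more)
R1: no valid match — LHS pattern not found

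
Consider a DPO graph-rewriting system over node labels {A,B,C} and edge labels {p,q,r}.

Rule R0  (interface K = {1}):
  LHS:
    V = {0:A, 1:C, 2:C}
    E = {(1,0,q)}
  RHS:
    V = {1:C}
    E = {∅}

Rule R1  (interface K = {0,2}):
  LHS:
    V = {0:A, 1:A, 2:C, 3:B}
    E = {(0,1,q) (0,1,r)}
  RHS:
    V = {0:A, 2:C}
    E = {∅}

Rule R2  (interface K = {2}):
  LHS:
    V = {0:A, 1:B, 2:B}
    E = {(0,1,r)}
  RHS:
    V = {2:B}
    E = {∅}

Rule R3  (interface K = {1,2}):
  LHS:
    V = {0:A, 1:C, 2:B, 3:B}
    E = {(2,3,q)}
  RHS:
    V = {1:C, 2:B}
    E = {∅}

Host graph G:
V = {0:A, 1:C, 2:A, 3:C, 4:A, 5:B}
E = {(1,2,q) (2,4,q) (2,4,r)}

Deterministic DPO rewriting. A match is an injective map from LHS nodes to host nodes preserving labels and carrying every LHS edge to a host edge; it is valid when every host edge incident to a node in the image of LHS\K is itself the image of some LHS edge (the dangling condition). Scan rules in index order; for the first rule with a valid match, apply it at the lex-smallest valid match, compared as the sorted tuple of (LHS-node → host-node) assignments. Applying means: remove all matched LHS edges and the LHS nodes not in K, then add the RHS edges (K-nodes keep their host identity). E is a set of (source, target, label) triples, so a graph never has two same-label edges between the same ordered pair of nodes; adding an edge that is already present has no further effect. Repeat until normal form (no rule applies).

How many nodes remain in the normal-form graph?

Answer: 2

Rewrite trace:
start.  V:6 E:3  edges: 1-q->2 2-q->4 2-r->4
1. fire R1 via {0↦2, 1↦4, 2↦1, 3↦5}  →  V:4 E:1  edges: 1-q->2
2. fire R0 via {0↦2, 1↦1, 2↦3}  →  V:2 E:0  edges: ∅
halt: no rule applies after step 2
NF nodes: {0:A, 1:C}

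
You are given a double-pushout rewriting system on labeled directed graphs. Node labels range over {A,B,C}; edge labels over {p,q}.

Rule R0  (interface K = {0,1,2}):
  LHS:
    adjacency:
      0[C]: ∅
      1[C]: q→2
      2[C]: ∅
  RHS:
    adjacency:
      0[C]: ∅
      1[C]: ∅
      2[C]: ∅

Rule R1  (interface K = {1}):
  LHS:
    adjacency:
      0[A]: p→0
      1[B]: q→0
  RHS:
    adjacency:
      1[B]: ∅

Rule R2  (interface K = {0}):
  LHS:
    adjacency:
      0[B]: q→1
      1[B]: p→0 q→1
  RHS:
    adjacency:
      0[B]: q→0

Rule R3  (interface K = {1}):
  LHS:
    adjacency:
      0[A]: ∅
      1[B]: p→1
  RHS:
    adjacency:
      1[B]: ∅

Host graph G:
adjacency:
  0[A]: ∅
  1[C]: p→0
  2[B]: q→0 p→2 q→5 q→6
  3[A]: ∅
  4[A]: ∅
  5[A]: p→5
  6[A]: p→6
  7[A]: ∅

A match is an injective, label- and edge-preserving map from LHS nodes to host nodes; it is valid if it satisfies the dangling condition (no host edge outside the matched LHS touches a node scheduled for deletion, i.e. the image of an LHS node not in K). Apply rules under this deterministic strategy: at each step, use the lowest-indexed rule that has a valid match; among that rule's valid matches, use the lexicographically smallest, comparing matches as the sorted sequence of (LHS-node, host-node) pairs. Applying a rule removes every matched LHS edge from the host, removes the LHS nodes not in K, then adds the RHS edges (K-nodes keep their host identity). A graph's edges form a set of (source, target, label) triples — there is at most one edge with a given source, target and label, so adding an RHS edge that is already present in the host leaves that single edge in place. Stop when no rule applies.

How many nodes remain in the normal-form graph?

Answer: 5

Rewrite trace:
start.  V:8 E:7  edges: 1-p->0 2-q->0 2-p->2 2-q->5 2-q->6 5-p->5 6-p->6
1. fire R1 via {0↦5, 1↦2}  →  V:7 E:5  edges: 1-p->0 2-q->0 2-p->2 2-q->6 6-p->6
2. fire R1 via {0↦6, 1↦2}  →  V:6 E:3  edges: 1-p->0 2-q->0 2-p->2
3. fire R3 via {0↦3, 1↦2}  →  V:5 E:2  edges: 1-p->0 2-q->0
normal form: no rule applies after step 3
NF nodes: {0:A, 1:C, 2:B, 4:A, 7:A}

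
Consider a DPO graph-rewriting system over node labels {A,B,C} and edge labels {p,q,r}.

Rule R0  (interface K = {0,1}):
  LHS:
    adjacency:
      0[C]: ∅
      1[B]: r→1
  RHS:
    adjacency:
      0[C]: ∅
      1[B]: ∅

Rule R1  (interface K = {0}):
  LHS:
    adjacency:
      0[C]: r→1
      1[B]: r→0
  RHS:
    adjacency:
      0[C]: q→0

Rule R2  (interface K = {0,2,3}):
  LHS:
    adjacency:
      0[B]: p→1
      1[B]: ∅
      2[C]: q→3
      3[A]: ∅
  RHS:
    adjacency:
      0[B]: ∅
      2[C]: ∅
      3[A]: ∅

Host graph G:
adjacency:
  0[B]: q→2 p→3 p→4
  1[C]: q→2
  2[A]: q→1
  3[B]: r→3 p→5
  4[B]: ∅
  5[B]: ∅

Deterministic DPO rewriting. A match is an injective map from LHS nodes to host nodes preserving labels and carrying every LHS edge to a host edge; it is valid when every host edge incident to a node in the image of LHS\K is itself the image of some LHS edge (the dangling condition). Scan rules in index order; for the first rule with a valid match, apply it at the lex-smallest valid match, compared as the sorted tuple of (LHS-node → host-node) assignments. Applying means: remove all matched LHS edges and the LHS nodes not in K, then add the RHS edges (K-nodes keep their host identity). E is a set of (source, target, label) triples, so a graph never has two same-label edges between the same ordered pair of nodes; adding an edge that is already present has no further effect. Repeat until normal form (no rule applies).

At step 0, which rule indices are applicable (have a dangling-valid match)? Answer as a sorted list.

Answer: [R0,R2]

Steps:
R0: 1 valid match — {0↦1, 1↦3}
R1: no valid match — LHS pattern not found
R2: 2 valid matches — {0↦0, 1↦4, 2↦1, 3↦2}, {0↦3, 1↦5, 2↦1, 3↦2}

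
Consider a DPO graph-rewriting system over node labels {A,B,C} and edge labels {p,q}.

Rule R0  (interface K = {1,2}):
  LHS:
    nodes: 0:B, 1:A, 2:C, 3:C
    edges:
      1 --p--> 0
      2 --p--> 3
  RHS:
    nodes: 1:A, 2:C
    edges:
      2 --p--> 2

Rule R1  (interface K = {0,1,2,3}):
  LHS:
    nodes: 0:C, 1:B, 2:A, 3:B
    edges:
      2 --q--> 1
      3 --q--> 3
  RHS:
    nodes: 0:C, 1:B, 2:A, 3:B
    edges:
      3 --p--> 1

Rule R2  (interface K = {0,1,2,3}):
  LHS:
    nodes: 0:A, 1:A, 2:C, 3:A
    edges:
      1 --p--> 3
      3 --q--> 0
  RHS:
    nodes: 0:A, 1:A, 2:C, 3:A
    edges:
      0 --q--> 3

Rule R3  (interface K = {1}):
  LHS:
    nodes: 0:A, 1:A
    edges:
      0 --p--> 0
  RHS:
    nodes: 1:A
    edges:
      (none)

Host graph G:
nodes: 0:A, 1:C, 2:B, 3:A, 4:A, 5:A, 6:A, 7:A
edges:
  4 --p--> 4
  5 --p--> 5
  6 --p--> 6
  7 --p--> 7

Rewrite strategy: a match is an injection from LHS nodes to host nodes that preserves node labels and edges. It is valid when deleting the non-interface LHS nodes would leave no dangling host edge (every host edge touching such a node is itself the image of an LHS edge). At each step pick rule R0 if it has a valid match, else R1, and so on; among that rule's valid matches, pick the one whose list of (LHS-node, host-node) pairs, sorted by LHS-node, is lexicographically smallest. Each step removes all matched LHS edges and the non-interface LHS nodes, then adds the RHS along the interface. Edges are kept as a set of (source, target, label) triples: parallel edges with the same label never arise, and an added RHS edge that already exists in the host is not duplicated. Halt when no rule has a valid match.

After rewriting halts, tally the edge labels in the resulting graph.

[0] host  ⇒  8 nodes, 4 edges  {4-p->4 5-p->5 6-p->6 7-p->7}
[1] R3 @ {0↦4, 1↦0}  ⇒  7 nodes, 3 edges  {5-p->5 6-p->6 7-p->7}
[2] R3 @ {0↦5, 1↦0}  ⇒  6 nodes, 2 edges  {6-p->6 7-p->7}
[3] R3 @ {0↦6, 1↦0}  ⇒  5 nodes, 1 edges  {7-p->7}
[4] R3 @ {0↦7, 1↦0}  ⇒  4 nodes, 0 edges  {∅}
normal form: no rule applies after step 4
NF edges: []

Answer: (no edges)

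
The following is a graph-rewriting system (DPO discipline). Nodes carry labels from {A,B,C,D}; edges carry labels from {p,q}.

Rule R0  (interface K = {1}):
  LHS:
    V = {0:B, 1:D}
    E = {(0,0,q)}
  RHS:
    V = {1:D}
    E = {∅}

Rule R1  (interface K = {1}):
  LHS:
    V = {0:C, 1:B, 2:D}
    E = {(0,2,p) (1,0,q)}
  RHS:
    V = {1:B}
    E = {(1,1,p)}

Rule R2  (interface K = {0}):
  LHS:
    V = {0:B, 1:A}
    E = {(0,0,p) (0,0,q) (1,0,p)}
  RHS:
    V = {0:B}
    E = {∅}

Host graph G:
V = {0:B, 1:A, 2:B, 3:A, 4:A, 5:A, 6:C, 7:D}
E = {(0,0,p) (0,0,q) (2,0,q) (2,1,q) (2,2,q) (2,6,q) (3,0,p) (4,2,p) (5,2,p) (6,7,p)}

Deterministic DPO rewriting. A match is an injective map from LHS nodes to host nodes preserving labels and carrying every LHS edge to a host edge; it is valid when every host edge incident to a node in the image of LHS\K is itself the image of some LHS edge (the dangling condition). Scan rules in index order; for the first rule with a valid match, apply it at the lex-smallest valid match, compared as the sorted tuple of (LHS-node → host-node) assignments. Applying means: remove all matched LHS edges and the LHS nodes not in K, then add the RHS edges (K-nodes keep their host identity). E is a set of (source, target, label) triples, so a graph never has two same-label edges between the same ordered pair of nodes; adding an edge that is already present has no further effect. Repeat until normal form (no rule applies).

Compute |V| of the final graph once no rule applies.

initial: |V|=8 |E|=10  E = 0-p->0 0-q->0 2-q->0 2-q->1 2-q->2 2-q->6 3-p->0 4-p->2 5-p->2 6-p->7
step 1: apply R1 at {0↦6, 1↦2, 2↦7}  → |V|=6 |E|=9  E = 0-p->0 0-q->0 2-q->0 2-q->1 2-p->2 2-q->2 3-p->0 4-p->2 5-p->2
step 2: apply R2 at {0↦0, 1↦3}  → |V|=5 |E|=6  E = 2-q->0 2-q->1 2-p->2 2-q->2 4-p->2 5-p->2
step 3: apply R2 at {0↦2, 1↦4}  → |V|=4 |E|=3  E = 2-q->0 2-q->1 5-p->2
final graph: no rule applies after step 3
NF nodes: {0:B, 1:A, 2:B, 5:A}

Answer: 4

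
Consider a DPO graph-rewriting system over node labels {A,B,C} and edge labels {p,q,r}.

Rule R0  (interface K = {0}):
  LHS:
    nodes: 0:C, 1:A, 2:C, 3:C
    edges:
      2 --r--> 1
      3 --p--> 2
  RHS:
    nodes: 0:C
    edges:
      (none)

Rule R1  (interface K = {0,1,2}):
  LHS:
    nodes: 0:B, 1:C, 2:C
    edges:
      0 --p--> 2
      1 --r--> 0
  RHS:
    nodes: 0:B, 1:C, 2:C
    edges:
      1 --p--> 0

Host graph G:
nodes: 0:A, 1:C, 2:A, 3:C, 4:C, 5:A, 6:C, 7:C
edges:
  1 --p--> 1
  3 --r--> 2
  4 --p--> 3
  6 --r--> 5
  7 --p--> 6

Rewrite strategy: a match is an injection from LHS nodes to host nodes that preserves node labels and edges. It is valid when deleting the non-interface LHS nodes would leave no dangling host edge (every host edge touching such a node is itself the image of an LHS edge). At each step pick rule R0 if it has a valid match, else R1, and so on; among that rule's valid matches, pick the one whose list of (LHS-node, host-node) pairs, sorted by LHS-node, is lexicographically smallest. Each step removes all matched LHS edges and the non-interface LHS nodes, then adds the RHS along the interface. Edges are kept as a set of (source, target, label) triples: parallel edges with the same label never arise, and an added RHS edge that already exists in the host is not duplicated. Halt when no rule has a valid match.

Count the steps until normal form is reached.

Answer: 2

Rewrite trace:
start.  V:8 E:5  edges: 1-p->1 3-r->2 4-p->3 6-r->5 7-p->6
1. fire R0 via {0↦1, 1↦2, 2↦3, 3↦4}  →  V:5 E:3  edges: 1-p->1 6-r->5 7-p->6
2. fire R0 via {0↦1, 1↦5, 2↦6, 3↦7}  →  V:2 E:1  edges: 1-p->1
halt: no rule applies after step 2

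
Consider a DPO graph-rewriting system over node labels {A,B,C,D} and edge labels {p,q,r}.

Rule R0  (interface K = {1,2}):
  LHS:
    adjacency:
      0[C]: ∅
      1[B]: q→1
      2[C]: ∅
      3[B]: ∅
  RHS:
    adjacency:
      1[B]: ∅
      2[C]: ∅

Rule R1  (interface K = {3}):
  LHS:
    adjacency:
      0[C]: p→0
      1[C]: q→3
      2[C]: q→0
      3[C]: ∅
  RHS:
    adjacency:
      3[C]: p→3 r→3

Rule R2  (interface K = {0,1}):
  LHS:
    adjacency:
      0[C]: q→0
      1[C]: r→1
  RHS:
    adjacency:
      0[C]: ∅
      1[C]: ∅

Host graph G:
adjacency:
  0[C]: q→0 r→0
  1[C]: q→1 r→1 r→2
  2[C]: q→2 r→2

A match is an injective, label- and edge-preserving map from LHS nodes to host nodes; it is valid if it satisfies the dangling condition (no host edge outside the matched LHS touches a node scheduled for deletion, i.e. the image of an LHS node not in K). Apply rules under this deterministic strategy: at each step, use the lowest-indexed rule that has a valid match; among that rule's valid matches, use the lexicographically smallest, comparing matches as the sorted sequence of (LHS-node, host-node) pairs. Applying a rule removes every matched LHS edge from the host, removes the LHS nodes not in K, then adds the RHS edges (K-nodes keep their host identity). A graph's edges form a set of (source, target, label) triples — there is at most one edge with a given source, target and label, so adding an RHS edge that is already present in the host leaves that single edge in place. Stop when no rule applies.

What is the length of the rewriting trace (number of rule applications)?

Answer: 2

Steps:
initial: |V|=3 |E|=7  E = 0-q->0 0-r->0 1-q->1 1-r->1 1-r->2 2-q->2 2-r->2
step 1: apply R2 at {0↦0, 1↦1}  → |V|=3 |E|=5  E = 0-r->0 1-q->1 1-r->2 2-q->2 2-r->2
step 2: apply R2 at {0↦1, 1↦0}  → |V|=3 |E|=3  E = 1-r->2 2-q->2 2-r->2
final graph: no rule applies after step 2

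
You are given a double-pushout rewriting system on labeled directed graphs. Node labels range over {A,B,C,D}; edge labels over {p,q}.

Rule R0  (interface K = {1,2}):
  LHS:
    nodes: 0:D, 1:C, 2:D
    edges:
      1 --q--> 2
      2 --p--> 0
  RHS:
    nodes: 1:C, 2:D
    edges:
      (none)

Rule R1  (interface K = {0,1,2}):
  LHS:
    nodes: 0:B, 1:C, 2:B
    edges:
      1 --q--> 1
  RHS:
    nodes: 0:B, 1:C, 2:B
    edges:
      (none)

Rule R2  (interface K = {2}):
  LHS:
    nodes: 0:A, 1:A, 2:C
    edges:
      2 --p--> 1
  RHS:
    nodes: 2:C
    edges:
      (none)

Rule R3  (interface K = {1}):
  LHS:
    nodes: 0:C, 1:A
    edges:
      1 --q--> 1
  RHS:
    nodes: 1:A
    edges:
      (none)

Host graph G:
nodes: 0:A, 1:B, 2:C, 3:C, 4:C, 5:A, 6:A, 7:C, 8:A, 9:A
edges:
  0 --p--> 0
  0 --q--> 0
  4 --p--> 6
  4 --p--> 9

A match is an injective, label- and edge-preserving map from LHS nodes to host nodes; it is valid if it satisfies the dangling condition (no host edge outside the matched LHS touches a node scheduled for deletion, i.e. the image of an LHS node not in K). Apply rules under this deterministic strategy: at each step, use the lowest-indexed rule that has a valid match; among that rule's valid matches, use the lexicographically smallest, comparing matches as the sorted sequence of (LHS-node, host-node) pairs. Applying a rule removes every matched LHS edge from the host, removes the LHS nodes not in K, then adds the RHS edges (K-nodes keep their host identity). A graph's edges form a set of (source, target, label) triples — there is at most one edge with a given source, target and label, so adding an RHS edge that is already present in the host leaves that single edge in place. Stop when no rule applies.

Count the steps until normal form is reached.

start.  V:10 E:4  edges: 0-p->0 0-q->0 4-p->6 4-p->9
1. fire R2 via {0↦5, 1↦6, 2↦4}  →  V:8 E:3  edges: 0-p->0 0-q->0 4-p->9
2. fire R2 via {0↦8, 1↦9, 2↦4}  →  V:6 E:2  edges: 0-p->0 0-q->0
3. fire R3 via {0↦2, 1↦0}  →  V:5 E:1  edges: 0-p->0
normal form: no rule applies after step 3

Answer: 3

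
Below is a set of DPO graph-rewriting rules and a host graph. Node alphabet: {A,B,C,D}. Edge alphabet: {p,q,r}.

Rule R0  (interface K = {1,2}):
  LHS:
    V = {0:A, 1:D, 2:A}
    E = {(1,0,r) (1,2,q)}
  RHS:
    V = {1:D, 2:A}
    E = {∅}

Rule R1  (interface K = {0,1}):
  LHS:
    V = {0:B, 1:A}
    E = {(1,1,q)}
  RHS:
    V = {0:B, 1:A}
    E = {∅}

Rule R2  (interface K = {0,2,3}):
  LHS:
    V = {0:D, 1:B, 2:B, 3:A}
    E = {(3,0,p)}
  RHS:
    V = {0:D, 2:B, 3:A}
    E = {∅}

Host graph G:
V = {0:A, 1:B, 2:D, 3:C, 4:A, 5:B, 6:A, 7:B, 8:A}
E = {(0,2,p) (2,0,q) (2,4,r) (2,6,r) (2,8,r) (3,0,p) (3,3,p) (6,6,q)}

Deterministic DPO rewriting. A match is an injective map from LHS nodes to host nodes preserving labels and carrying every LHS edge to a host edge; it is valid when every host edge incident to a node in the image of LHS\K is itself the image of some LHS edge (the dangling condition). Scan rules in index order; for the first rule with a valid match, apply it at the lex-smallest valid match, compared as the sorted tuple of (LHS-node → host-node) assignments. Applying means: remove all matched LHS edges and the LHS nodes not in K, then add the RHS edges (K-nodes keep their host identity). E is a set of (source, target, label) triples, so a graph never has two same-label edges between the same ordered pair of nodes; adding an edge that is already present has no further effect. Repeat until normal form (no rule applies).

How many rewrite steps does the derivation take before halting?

Answer: 3

Rewrite trace:
initial: |V|=9 |E|=8  E = 0-p->2 2-q->0 2-r->4 2-r->6 2-r->8 3-p->0 3-p->3 6-q->6
step 1: apply R0 at {0↦4, 1↦2, 2↦0}  → |V|=8 |E|=6  E = 0-p->2 2-r->6 2-r->8 3-p->0 3-p->3 6-q->6
step 2: apply R1 at {0↦1, 1↦6}  → |V|=8 |E|=5  E = 0-p->2 2-r->6 2-r->8 3-p->0 3-p->3
step 3: apply R2 at {0↦2, 1↦1, 2↦5, 3↦0}  → |V|=7 |E|=4  E = 2-r->6 2-r->8 3-p->0 3-p->3
halt: no rule applies after step 3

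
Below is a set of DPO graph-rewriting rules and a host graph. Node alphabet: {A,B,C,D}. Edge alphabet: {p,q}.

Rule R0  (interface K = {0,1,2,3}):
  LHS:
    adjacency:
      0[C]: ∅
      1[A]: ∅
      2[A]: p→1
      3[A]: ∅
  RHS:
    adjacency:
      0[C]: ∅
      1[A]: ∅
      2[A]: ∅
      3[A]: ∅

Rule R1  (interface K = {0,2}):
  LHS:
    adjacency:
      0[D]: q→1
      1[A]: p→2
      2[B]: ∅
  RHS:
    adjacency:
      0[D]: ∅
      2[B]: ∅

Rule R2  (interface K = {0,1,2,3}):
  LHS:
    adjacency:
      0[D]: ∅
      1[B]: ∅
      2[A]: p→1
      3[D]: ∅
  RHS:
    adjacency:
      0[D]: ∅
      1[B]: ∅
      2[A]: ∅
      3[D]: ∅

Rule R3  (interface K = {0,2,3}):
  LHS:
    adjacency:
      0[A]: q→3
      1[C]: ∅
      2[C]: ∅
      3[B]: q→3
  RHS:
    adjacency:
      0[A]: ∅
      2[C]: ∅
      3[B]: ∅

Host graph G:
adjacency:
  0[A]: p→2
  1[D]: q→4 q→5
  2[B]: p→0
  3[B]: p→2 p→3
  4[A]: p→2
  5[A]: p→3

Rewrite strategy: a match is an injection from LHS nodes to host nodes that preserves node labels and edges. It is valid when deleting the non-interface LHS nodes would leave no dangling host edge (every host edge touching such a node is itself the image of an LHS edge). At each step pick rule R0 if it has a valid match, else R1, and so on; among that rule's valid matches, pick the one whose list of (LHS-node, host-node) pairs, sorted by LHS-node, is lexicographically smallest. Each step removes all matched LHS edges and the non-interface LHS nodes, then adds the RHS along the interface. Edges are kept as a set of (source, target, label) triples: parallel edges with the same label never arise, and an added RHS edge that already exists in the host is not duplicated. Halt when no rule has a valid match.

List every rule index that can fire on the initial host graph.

Answer: [R1]

Derivation:
R0: no valid match — LHS pattern not found
R1: 2 valid matches — {0↦1, 1↦4, 2↦2}, {0↦1, 1↦5, 2↦3}
R2: no valid match — LHS pattern not found
R3: no valid match — LHS pattern not found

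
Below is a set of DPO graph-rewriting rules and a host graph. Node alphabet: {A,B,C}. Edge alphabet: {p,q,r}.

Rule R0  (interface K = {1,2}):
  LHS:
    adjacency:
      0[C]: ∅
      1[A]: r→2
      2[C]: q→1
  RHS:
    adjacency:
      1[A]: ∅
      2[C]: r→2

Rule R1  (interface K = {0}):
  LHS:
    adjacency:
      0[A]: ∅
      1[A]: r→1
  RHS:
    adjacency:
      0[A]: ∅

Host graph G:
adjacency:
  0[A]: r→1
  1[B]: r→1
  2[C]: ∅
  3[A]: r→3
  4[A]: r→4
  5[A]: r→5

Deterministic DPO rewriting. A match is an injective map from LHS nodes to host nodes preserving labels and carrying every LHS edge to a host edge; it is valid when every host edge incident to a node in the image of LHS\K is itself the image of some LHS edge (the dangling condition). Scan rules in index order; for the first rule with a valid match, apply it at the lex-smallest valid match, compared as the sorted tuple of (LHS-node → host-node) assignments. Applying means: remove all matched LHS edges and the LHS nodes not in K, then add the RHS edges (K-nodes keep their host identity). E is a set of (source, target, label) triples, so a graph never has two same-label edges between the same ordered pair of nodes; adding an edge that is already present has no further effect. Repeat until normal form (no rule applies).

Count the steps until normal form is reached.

start.  V:6 E:5  edges: 0-r->1 1-r->1 3-r->3 4-r->4 5-r->5
1. fire R1 via {0↦0, 1↦3}  →  V:5 E:4  edges: 0-r->1 1-r->1 4-r->4 5-r->5
2. fire R1 via {0↦0, 1↦4}  →  V:4 E:3  edges: 0-r->1 1-r->1 5-r->5
3. fire R1 via {0↦0, 1↦5}  →  V:3 E:2  edges: 0-r->1 1-r->1
normal form: no rule applies after step 3

Answer: 3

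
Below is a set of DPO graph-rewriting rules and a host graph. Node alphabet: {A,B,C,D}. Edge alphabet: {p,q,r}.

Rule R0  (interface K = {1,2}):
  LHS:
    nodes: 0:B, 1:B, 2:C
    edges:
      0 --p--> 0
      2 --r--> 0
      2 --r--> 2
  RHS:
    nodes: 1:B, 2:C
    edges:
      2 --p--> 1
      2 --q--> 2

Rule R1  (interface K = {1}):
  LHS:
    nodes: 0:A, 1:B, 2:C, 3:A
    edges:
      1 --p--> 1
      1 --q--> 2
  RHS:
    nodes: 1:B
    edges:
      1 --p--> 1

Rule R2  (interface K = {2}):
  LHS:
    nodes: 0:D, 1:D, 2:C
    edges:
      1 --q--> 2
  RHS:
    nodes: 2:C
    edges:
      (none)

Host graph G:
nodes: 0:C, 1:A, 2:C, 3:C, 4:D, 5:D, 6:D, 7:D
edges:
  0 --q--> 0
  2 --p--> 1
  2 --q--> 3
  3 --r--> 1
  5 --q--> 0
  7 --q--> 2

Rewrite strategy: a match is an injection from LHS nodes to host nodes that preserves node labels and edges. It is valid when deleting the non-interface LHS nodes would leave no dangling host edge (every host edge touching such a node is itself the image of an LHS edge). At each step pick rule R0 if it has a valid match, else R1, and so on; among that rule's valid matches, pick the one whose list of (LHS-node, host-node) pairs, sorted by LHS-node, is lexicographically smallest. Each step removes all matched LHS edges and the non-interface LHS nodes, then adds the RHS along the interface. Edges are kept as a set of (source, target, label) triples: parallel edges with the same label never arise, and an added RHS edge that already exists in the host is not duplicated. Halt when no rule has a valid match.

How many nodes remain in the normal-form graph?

Answer: 4

Rewrite trace:
start.  V:8 E:6  edges: 0-q->0 2-p->1 2-q->3 3-r->1 5-q->0 7-q->2
1. fire R2 via {0↦4, 1↦5, 2↦0}  →  V:6 E:5  edges: 0-q->0 2-p->1 2-q->3 3-r->1 7-q->2
2. fire R2 via {0↦6, 1↦7, 2↦2}  →  V:4 E:4  edges: 0-q->0 2-p->1 2-q->3 3-r->1
normal form: no rule applies after step 2
NF nodes: {0:C, 1:A, 2:C, 3:C}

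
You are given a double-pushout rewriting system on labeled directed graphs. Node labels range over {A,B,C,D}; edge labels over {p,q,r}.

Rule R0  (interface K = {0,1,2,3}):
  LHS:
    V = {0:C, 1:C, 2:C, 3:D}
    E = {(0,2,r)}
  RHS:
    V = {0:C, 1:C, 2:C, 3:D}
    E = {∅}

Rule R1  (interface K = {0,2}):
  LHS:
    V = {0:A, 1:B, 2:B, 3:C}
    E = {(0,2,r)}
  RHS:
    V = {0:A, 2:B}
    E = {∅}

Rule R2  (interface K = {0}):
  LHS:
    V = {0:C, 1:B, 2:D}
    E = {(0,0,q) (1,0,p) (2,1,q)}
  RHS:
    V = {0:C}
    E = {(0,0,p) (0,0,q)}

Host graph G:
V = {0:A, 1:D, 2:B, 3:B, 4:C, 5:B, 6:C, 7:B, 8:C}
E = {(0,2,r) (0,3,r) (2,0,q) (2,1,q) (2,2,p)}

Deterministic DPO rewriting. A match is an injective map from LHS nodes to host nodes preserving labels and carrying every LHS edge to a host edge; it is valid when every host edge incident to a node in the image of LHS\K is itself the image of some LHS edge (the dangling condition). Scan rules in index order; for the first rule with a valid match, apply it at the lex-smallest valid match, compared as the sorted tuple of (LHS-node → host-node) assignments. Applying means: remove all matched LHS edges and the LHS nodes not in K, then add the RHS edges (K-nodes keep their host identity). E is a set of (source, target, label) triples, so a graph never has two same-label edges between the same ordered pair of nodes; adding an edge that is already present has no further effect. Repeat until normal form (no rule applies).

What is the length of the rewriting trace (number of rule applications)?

Answer: 2

Derivation:
start.  V:9 E:5  edges: 0-r->2 0-r->3 2-q->0 2-q->1 2-p->2
1. fire R1 via {0↦0, 1↦5, 2↦2, 3↦4}  →  V:7 E:4  edges: 0-r->3 2-q->0 2-q->1 2-p->2
2. fire R1 via {0↦0, 1↦7, 2↦3, 3↦6}  →  V:5 E:3  edges: 2-q->0 2-q->1 2-p->2
final graph: no rule applies after step 2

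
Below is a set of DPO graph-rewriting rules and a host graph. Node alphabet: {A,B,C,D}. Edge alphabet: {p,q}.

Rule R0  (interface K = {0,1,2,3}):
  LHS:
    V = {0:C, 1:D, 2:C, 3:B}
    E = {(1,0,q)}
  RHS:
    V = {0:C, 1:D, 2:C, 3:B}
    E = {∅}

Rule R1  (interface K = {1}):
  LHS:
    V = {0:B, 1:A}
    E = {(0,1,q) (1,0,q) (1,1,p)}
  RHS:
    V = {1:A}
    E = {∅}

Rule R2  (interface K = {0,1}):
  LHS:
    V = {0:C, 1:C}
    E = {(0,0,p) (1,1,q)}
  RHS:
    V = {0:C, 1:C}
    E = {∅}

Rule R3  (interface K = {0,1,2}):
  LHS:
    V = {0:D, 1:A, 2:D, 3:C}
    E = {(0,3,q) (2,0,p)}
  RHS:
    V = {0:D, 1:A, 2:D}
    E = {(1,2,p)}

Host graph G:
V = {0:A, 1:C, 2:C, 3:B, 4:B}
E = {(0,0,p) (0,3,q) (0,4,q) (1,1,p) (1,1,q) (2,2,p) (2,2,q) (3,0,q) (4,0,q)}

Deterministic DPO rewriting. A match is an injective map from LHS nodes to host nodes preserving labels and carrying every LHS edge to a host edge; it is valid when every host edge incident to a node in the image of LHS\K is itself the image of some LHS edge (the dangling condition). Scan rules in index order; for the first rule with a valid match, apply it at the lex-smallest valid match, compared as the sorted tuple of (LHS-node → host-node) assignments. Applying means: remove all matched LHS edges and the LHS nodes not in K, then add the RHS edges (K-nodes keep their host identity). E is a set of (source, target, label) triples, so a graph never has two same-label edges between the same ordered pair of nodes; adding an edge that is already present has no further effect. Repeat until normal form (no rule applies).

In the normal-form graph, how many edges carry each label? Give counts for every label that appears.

Answer: q:2

Derivation:
[0] host  ⇒  5 nodes, 9 edges  {0-p->0 0-q->3 0-q->4 1-p->1 1-q->1 2-p->2 2-q->2 3-q->0 4-q->0}
[1] R1 @ {0↦3, 1↦0}  ⇒  4 nodes, 6 edges  {0-q->4 1-p->1 1-q->1 2-p->2 2-q->2 4-q->0}
[2] R2 @ {0↦1, 1↦2}  ⇒  4 nodes, 4 edges  {0-q->4 1-q->1 2-p->2 4-q->0}
[3] R2 @ {0↦2, 1↦1}  ⇒  4 nodes, 2 edges  {0-q->4 4-q->0}
final graph: no rule applies after step 3
NF edges: [(0, 4, 'q'), (4, 0, 'q')]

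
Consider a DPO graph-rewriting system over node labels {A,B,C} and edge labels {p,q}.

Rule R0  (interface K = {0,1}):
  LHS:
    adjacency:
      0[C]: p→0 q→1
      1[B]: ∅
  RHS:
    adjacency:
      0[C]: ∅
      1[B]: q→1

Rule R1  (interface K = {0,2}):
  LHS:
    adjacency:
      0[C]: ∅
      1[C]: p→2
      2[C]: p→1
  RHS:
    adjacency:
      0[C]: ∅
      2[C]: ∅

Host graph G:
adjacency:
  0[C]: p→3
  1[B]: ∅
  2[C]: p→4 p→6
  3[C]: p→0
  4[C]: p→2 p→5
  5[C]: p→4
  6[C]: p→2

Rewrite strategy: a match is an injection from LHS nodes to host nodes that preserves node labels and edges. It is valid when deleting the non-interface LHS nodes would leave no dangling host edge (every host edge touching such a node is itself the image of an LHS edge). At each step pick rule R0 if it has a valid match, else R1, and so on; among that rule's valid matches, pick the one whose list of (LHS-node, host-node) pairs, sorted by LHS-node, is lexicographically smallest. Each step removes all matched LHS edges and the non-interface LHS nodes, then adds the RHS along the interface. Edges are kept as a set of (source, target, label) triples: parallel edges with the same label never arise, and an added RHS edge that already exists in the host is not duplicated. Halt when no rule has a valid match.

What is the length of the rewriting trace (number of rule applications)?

initial: |V|=7 |E|=8  E = 0-p->3 2-p->4 2-p->6 3-p->0 4-p->2 4-p->5 5-p->4 6-p->2
step 1: apply R1 at {0↦0, 1↦5, 2↦4}  → |V|=6 |E|=6  E = 0-p->3 2-p->4 2-p->6 3-p->0 4-p->2 6-p->2
step 2: apply R1 at {0↦0, 1↦4, 2↦2}  → |V|=5 |E|=4  E = 0-p->3 2-p->6 3-p->0 6-p->2
step 3: apply R1 at {0↦0, 1↦2, 2↦6}  → |V|=4 |E|=2  E = 0-p->3 3-p->0
step 4: apply R1 at {0↦6, 1↦0, 2↦3}  → |V|=3 |E|=0  E = ∅
final graph: no rule applies after step 4

Answer: 4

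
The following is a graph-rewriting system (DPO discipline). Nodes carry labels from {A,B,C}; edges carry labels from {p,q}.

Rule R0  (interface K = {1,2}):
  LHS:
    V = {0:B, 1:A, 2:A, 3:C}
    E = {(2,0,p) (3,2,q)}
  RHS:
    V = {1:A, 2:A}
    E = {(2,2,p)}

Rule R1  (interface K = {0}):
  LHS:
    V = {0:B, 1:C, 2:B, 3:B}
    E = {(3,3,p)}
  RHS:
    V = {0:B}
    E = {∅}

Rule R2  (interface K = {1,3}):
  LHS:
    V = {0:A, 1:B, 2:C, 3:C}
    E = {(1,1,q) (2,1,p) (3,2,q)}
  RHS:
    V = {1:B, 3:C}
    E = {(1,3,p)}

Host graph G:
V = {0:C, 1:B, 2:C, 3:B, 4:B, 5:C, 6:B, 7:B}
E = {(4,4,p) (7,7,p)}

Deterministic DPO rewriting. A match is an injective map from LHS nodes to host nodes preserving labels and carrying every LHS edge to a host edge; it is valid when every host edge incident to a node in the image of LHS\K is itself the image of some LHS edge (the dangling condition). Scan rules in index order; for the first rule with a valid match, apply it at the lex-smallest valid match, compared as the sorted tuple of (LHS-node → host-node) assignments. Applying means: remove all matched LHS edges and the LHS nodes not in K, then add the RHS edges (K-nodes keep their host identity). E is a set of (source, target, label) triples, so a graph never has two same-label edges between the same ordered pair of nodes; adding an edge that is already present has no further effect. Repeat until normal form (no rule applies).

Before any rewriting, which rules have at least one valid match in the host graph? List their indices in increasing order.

R0: no valid match — LHS pattern not found
R1: 54 valid matches — {0↦1, 1↦0, 2↦3, 3↦4}, {0↦1, 1↦0, 2↦3, 3↦7}, {0↦1, 1↦0, 2↦6, 3↦4} (+51 more)
R2: no valid match — LHS pattern not found

Answer: [R1]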